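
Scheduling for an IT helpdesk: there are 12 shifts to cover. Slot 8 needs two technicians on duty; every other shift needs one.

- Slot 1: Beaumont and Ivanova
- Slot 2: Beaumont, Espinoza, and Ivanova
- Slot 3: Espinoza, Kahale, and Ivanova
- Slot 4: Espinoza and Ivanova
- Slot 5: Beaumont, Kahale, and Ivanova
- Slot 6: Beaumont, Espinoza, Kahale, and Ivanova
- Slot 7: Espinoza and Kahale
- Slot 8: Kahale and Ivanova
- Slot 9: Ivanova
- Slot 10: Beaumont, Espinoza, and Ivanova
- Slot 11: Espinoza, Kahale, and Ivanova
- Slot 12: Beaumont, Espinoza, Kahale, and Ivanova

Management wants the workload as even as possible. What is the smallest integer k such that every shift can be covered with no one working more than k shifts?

4

With 4 technicians and 13 worker-slots to fill, someone must work at least ⌈13/4⌉ = 4 shifts, so k ≥ 4.
k = 4 works: Slot 1→Beaumont, Slot 2→Beaumont, Slot 3→Espinoza, Slot 4→Espinoza, Slot 5→Beaumont, Slot 6→Kahale, Slot 7→Espinoza, Slot 8→Kahale+Ivanova, Slot 9→Ivanova, Slot 10→Beaumont, Slot 11→Espinoza, Slot 12→Kahale.
Loads: Beaumont 4, Espinoza 4, Kahale 3, Ivanova 2 — all ≤ 4.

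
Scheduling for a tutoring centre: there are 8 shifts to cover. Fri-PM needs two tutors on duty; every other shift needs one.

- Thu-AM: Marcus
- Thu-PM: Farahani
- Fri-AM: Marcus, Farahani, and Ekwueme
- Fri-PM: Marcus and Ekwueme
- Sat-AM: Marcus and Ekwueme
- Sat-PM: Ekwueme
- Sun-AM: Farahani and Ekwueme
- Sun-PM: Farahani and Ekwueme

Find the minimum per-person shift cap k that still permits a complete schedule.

With 3 tutors and 9 worker-slots to fill, someone must work at least ⌈9/3⌉ = 3 shifts, so k ≥ 3.
k = 3 works: Thu-AM→Marcus, Thu-PM→Farahani, Fri-AM→Ekwueme, Fri-PM→Marcus+Ekwueme, Sat-AM→Marcus, Sat-PM→Ekwueme, Sun-AM→Farahani, Sun-PM→Farahani.
Loads: Marcus 3, Farahani 3, Ekwueme 3 — all ≤ 3.

3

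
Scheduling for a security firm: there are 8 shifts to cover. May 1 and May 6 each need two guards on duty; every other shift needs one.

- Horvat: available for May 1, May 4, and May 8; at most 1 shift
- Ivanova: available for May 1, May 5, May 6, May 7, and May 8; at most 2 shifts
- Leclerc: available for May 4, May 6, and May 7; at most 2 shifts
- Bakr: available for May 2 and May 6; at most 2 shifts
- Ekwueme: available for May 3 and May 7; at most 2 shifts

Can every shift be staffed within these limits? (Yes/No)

No

Shifts {May 1, May 5, May 8} need 4 worker-slots in total, but the guards available for any of those shifts (Horvat and Ivanova) can supply at most 3 among them. So no valid schedule exists.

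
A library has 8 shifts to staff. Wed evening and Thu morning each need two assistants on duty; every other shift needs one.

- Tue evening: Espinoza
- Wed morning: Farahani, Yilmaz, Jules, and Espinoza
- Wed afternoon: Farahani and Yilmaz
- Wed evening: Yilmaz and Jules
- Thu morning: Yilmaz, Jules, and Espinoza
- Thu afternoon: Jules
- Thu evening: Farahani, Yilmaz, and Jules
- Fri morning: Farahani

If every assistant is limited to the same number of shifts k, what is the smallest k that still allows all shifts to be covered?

With 4 assistants and 10 worker-slots to fill, someone must work at least ⌈10/4⌉ = 3 shifts, so k ≥ 3.
k = 3 works: Tue evening→Espinoza, Wed morning→Yilmaz, Wed afternoon→Farahani, Wed evening→Yilmaz+Jules, Thu morning→Yilmaz+Jules, Thu afternoon→Jules, Thu evening→Farahani, Fri morning→Farahani.
Loads: Farahani 3, Yilmaz 3, Jules 3, Espinoza 1 — all ≤ 3.

3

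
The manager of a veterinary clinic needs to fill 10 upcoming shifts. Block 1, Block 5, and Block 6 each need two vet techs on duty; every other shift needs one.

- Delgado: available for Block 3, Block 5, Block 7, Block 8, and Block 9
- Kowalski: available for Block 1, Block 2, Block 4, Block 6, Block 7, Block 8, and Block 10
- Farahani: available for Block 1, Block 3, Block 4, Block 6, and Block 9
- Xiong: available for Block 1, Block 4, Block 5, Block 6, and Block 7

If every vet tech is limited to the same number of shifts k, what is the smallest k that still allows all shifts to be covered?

With 4 vet techs and 13 worker-slots to fill, someone must work at least ⌈13/4⌉ = 4 shifts, so k ≥ 4.
k = 4 works: Block 1→Kowalski+Farahani, Block 2→Kowalski, Block 3→Delgado, Block 4→Kowalski, Block 5→Delgado+Xiong, Block 6→Farahani+Xiong, Block 7→Xiong, Block 8→Delgado, Block 9→Delgado, Block 10→Kowalski.
Loads: Delgado 4, Kowalski 4, Farahani 2, Xiong 3 — all ≤ 4.

4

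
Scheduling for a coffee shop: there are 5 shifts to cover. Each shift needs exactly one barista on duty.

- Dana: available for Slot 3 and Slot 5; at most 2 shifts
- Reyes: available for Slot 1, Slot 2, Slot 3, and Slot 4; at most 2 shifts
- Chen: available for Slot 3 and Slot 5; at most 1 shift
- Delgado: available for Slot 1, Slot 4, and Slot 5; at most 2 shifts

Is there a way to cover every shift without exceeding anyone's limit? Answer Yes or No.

Slot 2 can only be covered by Reyes, so that assignment is forced.
One valid schedule: Slot 1→Reyes, Slot 2→Reyes, Slot 3→Dana, Slot 4→Delgado, Slot 5→Dana.
Loads: Dana 2/2, Reyes 2/2, Chen 0/1, Delgado 1/2 — all within limits.

Yes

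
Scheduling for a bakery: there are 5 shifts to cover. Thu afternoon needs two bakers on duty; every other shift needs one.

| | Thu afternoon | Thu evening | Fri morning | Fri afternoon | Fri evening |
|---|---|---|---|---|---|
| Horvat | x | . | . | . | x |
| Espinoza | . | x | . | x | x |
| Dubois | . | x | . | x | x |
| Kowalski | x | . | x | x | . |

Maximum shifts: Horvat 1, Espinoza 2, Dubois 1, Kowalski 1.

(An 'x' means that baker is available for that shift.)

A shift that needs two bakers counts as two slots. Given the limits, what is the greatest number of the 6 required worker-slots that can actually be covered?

5

Total capacity across all bakers is 1+2+1+1 = 5, and 6 slots are needed, so at most 5 can be filled.
An assignment achieving 5: Thu afternoon→Horvat, Thu evening→Espinoza, Fri morning→Kowalski, Fri afternoon→Espinoza, Fri evening→Dubois.
Loads: Horvat 1/1, Espinoza 2/2, Dubois 1/1, Kowalski 1/1.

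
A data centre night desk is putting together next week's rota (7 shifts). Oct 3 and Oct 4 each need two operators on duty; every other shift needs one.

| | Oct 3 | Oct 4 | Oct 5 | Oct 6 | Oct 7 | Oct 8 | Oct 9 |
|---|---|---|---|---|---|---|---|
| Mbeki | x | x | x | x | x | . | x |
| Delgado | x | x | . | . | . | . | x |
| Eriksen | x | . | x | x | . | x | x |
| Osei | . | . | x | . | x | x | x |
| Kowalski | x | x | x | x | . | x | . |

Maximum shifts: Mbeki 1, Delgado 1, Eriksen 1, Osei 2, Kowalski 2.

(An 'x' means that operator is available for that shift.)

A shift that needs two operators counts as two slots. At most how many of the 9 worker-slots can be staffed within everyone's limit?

Total capacity across all operators is 1+1+1+2+2 = 7, and 9 slots are needed, so at most 7 can be filled.
An assignment achieving 7: Oct 3→Kowalski, Oct 4→Delgado+Kowalski, Oct 5→Osei, Oct 6→Eriksen, Oct 7→Mbeki, Oct 8→Osei.
Loads: Mbeki 1/1, Delgado 1/1, Eriksen 1/1, Osei 2/2, Kowalski 2/2.

7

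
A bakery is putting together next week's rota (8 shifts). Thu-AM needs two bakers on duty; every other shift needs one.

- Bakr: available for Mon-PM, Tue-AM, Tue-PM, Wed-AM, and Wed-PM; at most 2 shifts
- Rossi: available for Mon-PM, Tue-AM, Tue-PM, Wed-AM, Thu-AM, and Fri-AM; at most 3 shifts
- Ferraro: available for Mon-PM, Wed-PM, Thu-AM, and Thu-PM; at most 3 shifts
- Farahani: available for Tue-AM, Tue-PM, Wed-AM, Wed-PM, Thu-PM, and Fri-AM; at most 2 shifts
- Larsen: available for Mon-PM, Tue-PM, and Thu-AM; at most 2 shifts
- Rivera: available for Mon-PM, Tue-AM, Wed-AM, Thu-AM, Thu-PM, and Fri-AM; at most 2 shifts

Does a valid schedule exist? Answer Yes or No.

One valid schedule: Mon-PM→Ferraro, Tue-AM→Bakr, Tue-PM→Rossi, Wed-AM→Rossi, Wed-PM→Bakr, Thu-AM→Ferraro+Larsen, Thu-PM→Ferraro, Fri-AM→Rossi.
Loads: Bakr 2/2, Rossi 3/3, Ferraro 3/3, Farahani 0/2, Larsen 1/2, Rivera 0/2 — all within limits.

Yes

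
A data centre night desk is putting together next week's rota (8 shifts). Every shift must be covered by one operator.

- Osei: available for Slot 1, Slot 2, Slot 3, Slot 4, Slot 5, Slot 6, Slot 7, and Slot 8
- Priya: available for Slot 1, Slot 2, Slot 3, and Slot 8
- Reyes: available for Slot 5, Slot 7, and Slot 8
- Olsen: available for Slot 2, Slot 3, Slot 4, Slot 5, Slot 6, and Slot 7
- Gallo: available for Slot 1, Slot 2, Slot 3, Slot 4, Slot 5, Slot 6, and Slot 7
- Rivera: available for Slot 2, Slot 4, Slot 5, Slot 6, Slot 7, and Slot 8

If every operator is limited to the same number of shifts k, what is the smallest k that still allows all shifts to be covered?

With 6 operators and 8 worker-slots to fill, someone must work at least ⌈8/6⌉ = 2 shifts, so k ≥ 2.
k = 2 works: Slot 1→Osei, Slot 2→Priya, Slot 3→Osei, Slot 4→Olsen, Slot 5→Reyes, Slot 6→Olsen, Slot 7→Reyes, Slot 8→Priya.
Loads: Osei 2, Priya 2, Reyes 2, Olsen 2, Gallo 0, Rivera 0 — all ≤ 2.

2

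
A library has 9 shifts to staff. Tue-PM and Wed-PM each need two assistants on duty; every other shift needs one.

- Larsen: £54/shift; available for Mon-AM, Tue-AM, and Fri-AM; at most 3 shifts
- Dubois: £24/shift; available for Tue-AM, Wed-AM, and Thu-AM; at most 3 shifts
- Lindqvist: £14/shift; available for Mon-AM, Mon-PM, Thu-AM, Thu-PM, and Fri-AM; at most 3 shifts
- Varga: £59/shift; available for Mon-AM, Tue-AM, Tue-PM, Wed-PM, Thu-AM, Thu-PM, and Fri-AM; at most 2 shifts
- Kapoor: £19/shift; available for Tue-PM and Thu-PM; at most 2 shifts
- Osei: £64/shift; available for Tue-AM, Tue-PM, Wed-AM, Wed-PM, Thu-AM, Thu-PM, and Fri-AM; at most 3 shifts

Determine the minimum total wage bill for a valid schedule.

Mon-PM can only be covered by Lindqvist, so that assignment is forced.
Wed-PM can only be covered by Varga and Osei, so that assignment is forced.
Picking the cheapest available assistant for each shift independently would cost £319, but that ignores the shift limits.
An optimal schedule: Mon-AM→Lindqvist, Mon-PM→Lindqvist, Tue-AM→Dubois, Tue-PM→Kapoor+Varga, Wed-AM→Dubois, Wed-PM→Varga+Osei, Thu-AM→Dubois, Thu-PM→Kapoor, Fri-AM→Lindqvist.
Total: 14 + 14 + 24 + 19 + 59 + 24 + 59 + 64 + 24 + 19 + 14 = £334.

£334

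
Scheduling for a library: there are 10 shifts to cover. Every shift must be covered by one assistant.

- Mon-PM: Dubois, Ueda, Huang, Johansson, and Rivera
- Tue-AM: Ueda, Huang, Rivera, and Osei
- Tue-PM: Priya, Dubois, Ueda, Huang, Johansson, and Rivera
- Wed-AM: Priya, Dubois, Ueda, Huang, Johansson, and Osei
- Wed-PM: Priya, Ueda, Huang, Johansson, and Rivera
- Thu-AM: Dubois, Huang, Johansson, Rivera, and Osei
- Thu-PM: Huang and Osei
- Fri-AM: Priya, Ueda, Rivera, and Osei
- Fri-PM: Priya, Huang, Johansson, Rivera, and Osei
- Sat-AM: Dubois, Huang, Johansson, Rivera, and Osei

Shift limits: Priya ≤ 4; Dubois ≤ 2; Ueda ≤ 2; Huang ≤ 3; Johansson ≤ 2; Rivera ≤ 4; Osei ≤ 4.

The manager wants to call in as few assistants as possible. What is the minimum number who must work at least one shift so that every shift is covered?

3

10 slots to fill and no one can take more than 4, so at least ⌈10/4⌉ = 3 assistants are needed.
Priya, Dubois, and Osei alone can cover everything: Mon-PM→Dubois, Tue-AM→Osei, Tue-PM→Priya, Wed-AM→Osei, Wed-PM→Priya, Thu-AM→Dubois, Thu-PM→Osei, Fri-AM→Priya, Fri-PM→Priya, Sat-AM→Osei.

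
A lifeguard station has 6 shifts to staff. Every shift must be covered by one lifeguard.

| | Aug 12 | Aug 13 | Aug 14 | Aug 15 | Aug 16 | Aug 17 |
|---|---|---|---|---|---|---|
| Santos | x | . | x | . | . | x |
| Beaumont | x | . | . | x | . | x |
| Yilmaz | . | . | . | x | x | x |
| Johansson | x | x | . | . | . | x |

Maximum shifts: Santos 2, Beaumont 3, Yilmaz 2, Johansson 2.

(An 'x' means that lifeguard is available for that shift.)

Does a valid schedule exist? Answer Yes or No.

Aug 13 can only be covered by Johansson, so that assignment is forced.
Aug 14 can only be covered by Santos, so that assignment is forced.
Aug 16 can only be covered by Yilmaz, so that assignment is forced.
One valid schedule: Aug 12→Santos, Aug 13→Johansson, Aug 14→Santos, Aug 15→Beaumont, Aug 16→Yilmaz, Aug 17→Beaumont.
Loads: Santos 2/2, Beaumont 2/3, Yilmaz 1/2, Johansson 1/2 — all within limits.

Yes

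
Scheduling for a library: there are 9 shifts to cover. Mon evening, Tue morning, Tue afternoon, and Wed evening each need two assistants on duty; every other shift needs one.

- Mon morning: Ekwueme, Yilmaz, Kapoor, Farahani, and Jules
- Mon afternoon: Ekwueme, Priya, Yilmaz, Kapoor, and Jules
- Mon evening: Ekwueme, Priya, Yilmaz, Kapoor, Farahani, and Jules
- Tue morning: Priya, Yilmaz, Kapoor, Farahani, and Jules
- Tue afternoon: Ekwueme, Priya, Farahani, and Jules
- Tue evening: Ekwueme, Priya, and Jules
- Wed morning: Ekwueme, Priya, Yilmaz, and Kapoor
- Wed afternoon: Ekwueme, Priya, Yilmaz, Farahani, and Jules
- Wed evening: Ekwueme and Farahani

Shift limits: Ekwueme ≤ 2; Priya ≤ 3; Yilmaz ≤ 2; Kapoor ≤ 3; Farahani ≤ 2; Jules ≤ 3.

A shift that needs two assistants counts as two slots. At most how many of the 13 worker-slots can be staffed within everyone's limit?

Total capacity across all assistants is 2+3+2+3+2+3 = 15, and 13 slots are needed, so at most 13 can be filled.
An assignment achieving 13: Mon morning→Yilmaz, Mon afternoon→Priya, Mon evening→Kapoor+Jules, Tue morning→Yilmaz+Kapoor, Tue afternoon→Priya+Farahani, Tue evening→Ekwueme, Wed morning→Priya, Wed afternoon→Jules, Wed evening→Ekwueme+Farahani.
Loads: Ekwueme 2/2, Priya 3/3, Yilmaz 2/2, Kapoor 2/3, Farahani 2/2, Jules 2/3.

13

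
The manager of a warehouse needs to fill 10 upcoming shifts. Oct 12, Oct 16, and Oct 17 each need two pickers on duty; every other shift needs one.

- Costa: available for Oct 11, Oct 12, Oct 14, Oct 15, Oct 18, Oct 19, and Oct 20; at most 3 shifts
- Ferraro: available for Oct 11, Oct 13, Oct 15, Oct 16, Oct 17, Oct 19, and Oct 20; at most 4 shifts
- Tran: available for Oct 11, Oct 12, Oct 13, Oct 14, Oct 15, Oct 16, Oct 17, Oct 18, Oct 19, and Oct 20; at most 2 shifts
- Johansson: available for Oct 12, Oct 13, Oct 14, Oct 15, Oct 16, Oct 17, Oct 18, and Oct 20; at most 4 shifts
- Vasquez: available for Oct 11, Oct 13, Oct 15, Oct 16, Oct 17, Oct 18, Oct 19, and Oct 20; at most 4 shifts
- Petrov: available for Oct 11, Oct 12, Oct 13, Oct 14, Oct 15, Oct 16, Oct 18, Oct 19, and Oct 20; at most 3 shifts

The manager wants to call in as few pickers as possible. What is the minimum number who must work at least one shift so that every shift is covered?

4

13 slots to fill and no one can take more than 4, so at least ⌈13/4⌉ = 4 pickers are needed.
Costa, Ferraro, Tran, and Johansson alone can cover everything: Oct 11→Costa, Oct 12→Costa+Tran, Oct 13→Ferraro, Oct 14→Costa, Oct 15→Johansson, Oct 16→Ferraro+Tran, Oct 17→Ferraro+Johansson, Oct 18→Johansson, Oct 19→Ferraro, Oct 20→Johansson.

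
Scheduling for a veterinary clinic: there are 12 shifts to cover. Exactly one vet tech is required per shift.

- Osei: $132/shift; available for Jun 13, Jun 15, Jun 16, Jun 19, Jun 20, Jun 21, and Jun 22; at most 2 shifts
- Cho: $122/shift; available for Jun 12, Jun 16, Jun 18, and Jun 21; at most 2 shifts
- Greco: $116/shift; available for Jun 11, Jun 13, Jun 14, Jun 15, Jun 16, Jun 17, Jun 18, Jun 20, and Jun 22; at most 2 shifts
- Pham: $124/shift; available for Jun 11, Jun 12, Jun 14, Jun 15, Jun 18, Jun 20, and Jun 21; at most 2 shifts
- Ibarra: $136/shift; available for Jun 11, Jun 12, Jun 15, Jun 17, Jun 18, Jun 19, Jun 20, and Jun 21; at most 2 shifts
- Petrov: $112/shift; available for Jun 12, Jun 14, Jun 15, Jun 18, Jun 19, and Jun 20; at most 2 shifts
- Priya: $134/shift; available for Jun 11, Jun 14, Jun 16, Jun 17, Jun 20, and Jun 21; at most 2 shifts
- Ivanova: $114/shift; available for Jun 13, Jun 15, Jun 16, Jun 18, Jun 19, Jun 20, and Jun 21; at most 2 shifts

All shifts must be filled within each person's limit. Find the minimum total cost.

Picking the cheapest available vet tech for each shift independently would cost $1362, but that ignores the shift limits.
An optimal schedule: Jun 11→Pham, Jun 12→Petrov, Jun 13→Ivanova, Jun 14→Petrov, Jun 15→Pham, Jun 16→Cho, Jun 17→Greco, Jun 18→Cho, Jun 19→Ivanova, Jun 20→Osei, Jun 21→Osei, Jun 22→Greco.
Total: 124 + 112 + 114 + 112 + 124 + 122 + 116 + 122 + 114 + 132 + 132 + 116 = $1440.

$1440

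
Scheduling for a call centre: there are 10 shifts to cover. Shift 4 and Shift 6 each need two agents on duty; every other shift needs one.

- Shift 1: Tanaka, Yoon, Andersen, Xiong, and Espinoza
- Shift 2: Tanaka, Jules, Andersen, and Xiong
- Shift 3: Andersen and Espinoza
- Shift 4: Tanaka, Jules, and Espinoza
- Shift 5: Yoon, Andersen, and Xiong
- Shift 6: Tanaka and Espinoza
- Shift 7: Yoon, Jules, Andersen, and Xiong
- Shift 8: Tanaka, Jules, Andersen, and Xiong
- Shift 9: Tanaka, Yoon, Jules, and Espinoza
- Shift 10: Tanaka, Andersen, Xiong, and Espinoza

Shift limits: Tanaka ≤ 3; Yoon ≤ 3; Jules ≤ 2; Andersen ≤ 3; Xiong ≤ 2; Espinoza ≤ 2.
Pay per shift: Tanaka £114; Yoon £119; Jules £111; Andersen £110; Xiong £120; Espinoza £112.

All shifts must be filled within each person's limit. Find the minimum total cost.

£1356

Shift 6 can only be covered by Tanaka and Espinoza, so that assignment is forced.
Picking the cheapest available agent for each shift independently would cost £1330, but that ignores the shift limits.
An optimal schedule: Shift 1→Yoon, Shift 2→Andersen, Shift 3→Andersen, Shift 4→Jules+Espinoza, Shift 5→Andersen, Shift 6→Espinoza+Tanaka, Shift 7→Jules, Shift 8→Tanaka, Shift 9→Yoon, Shift 10→Tanaka.
Total: 119 + 110 + 110 + 111 + 112 + 110 + 112 + 114 + 111 + 114 + 119 + 114 = £1356.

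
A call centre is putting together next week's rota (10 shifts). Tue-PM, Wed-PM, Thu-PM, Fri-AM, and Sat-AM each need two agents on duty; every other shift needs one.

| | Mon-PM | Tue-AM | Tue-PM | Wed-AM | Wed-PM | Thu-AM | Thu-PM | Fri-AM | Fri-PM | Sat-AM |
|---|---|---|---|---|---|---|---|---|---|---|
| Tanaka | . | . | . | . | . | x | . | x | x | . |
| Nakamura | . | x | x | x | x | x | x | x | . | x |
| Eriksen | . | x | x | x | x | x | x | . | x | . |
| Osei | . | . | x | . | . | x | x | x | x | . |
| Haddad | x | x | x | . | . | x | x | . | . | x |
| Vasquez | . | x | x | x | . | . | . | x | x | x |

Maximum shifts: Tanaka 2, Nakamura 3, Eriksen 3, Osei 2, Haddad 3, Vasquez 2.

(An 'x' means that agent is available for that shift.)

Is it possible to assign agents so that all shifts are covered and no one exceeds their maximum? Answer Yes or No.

Mon-PM can only be covered by Haddad, so that assignment is forced.
Wed-PM can only be covered by Nakamura and Eriksen, so that assignment is forced.
One valid schedule: Mon-PM→Haddad, Tue-AM→Eriksen, Tue-PM→Haddad+Vasquez, Wed-AM→Nakamura, Wed-PM→Nakamura+Eriksen, Thu-AM→Tanaka, Thu-PM→Eriksen+Osei, Fri-AM→Osei+Vasquez, Fri-PM→Tanaka, Sat-AM→Nakamura+Haddad.
Loads: Tanaka 2/2, Nakamura 3/3, Eriksen 3/3, Osei 2/2, Haddad 3/3, Vasquez 2/2 — all within limits.

Yes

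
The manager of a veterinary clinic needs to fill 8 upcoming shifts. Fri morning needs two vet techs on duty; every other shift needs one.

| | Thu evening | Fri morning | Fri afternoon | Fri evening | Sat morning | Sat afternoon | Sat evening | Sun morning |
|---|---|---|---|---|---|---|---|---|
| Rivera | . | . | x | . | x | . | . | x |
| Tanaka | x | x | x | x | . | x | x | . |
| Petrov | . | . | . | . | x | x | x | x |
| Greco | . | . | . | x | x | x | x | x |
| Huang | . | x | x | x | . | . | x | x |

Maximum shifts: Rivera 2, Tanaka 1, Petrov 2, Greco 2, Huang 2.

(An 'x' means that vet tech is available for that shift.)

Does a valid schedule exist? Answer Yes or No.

No

Total capacity is 9 and 9 slots are needed, so capacity alone doesn't rule it out.
Shifts {Thu evening, Fri morning} need 3 worker-slots in total, but the vet techs available for any of those shifts (Tanaka and Huang) can supply at most 2 among them. So no valid schedule exists.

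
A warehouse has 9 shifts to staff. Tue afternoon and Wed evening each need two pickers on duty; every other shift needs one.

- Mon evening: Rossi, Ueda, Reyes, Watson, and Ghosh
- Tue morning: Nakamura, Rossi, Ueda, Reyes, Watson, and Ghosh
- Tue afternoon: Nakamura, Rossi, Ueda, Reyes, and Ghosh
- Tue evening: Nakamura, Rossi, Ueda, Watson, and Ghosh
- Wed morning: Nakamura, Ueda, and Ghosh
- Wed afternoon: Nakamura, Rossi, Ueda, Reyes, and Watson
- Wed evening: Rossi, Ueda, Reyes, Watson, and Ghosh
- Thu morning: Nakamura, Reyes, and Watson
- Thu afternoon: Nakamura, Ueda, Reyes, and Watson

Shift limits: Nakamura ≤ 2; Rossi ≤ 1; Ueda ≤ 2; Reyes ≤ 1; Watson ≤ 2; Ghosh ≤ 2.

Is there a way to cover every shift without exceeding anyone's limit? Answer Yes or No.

No

Total capacity is 2+1+2+1+2+2 = 10 but 11 worker-slots are needed — infeasible.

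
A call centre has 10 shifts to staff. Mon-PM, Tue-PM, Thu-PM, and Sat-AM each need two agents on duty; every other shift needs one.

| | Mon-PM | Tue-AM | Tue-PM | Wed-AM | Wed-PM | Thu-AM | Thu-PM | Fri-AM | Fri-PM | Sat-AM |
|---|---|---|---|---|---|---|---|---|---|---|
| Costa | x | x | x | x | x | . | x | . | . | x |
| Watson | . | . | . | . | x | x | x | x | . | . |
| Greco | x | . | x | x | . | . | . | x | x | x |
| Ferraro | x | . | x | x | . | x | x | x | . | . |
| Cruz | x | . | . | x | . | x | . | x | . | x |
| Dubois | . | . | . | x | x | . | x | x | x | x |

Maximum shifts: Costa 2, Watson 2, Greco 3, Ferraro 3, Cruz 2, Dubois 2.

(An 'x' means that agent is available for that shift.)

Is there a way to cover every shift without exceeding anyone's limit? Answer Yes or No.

Yes

Tue-AM can only be covered by Costa, so that assignment is forced.
One valid schedule: Mon-PM→Ferraro+Cruz, Tue-AM→Costa, Tue-PM→Costa+Greco, Wed-AM→Greco, Wed-PM→Watson, Thu-AM→Watson, Thu-PM→Ferraro+Dubois, Fri-AM→Ferraro, Fri-PM→Greco, Sat-AM→Cruz+Dubois.
Loads: Costa 2/2, Watson 2/2, Greco 3/3, Ferraro 3/3, Cruz 2/2, Dubois 2/2 — all within limits.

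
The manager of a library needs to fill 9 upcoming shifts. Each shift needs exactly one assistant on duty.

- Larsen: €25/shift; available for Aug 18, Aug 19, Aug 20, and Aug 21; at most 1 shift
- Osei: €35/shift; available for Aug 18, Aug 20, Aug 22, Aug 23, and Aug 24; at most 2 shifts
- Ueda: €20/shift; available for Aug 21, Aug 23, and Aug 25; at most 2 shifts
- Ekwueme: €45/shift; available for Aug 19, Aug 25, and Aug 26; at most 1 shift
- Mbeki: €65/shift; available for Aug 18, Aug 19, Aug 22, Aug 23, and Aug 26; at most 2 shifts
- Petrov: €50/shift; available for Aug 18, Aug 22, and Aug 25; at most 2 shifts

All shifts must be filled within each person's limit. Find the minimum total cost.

Aug 24 can only be covered by Osei, so that assignment is forced.
Picking the cheapest available assistant for each shift independently would cost €250, but that ignores the shift limits.
An optimal schedule: Aug 18→Petrov, Aug 19→Mbeki, Aug 20→Larsen, Aug 21→Ueda, Aug 22→Osei, Aug 23→Ueda, Aug 24→Osei, Aug 25→Petrov, Aug 26→Ekwueme.
Total: 50 + 65 + 25 + 20 + 35 + 20 + 35 + 50 + 45 = €345.

€345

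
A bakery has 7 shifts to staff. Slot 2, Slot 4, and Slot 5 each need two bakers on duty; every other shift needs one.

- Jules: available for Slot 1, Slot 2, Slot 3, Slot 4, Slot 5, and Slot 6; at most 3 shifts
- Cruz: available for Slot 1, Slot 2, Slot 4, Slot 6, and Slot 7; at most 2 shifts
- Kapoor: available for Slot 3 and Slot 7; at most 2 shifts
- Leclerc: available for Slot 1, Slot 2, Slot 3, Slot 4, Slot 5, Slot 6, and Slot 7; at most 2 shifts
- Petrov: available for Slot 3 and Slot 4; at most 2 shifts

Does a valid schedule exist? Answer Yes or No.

Slot 5 can only be covered by Jules and Leclerc, so that assignment is forced.
One valid schedule: Slot 1→Jules, Slot 2→Jules+Cruz, Slot 3→Kapoor, Slot 4→Leclerc+Petrov, Slot 5→Jules+Leclerc, Slot 6→Cruz, Slot 7→Kapoor.
Loads: Jules 3/3, Cruz 2/2, Kapoor 2/2, Leclerc 2/2, Petrov 1/2 — all within limits.

Yes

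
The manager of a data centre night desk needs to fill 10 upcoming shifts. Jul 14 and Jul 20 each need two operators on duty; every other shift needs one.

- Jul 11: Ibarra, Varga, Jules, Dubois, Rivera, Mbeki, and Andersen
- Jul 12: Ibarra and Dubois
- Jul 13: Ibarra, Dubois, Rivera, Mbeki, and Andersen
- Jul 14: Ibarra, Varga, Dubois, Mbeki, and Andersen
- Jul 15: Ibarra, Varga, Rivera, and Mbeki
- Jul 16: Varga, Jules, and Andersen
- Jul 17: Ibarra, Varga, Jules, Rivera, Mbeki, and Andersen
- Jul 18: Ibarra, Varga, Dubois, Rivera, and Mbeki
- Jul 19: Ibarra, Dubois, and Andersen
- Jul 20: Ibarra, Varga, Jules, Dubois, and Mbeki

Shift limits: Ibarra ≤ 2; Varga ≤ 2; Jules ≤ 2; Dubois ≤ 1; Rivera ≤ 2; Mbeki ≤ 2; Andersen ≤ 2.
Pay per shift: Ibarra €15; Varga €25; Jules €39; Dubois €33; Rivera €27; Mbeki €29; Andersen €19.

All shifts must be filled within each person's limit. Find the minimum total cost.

€302

Picking the cheapest available operator for each shift independently would cost €198, but that ignores the shift limits.
An optimal schedule: Jul 11→Rivera, Jul 12→Ibarra, Jul 13→Andersen, Jul 14→Mbeki+Dubois, Jul 15→Varga, Jul 16→Andersen, Jul 17→Rivera, Jul 18→Varga, Jul 19→Ibarra, Jul 20→Mbeki+Jules.
Total: 27 + 15 + 19 + 29 + 33 + 25 + 19 + 27 + 25 + 15 + 29 + 39 = €302.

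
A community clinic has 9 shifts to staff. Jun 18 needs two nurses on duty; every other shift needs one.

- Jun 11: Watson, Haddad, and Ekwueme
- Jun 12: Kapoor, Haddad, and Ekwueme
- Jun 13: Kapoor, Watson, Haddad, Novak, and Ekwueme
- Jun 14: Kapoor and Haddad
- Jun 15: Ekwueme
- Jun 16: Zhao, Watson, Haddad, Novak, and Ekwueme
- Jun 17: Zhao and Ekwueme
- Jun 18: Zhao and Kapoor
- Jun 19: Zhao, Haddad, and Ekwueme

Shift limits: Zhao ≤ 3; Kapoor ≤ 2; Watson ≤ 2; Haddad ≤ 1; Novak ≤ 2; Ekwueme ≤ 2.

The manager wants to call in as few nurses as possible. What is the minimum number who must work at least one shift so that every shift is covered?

5

10 slots to fill and no one can take more than 3, so at least ⌈10/3⌉ = 4 nurses are needed.
Any 4 nurses together have capacity at most 3+2+2+2 = 9 < 10 slots, so 4 can never suffice.
Zhao, Kapoor, Watson, Haddad, and Ekwueme alone can cover everything: Jun 11→Watson, Jun 12→Haddad, Jun 13→Watson, Jun 14→Kapoor, Jun 15→Ekwueme, Jun 16→Ekwueme, Jun 17→Zhao, Jun 18→Zhao+Kapoor, Jun 19→Zhao.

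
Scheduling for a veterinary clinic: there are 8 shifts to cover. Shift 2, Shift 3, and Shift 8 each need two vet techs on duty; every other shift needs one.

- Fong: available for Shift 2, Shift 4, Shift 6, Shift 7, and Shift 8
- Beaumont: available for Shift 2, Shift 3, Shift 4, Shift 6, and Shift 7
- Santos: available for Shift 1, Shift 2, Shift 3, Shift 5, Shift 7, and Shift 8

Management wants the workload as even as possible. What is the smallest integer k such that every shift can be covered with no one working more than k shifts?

4

With 3 vet techs and 11 worker-slots to fill, someone must work at least ⌈11/3⌉ = 4 shifts, so k ≥ 4.
k = 4 works: Shift 1→Santos, Shift 2→Fong+Beaumont, Shift 3→Beaumont+Santos, Shift 4→Fong, Shift 5→Santos, Shift 6→Fong, Shift 7→Beaumont, Shift 8→Fong+Santos.
Loads: Fong 4, Beaumont 3, Santos 4 — all ≤ 4.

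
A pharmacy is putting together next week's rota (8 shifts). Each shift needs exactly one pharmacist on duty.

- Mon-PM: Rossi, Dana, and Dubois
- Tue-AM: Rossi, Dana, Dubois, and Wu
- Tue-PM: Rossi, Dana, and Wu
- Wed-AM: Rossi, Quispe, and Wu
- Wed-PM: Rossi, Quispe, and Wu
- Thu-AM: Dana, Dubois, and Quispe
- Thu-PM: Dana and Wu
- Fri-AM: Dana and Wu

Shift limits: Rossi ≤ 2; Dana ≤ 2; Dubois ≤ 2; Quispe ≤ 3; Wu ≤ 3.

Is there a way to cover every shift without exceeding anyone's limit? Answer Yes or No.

Yes

One valid schedule: Mon-PM→Rossi, Tue-AM→Dubois, Tue-PM→Rossi, Wed-AM→Quispe, Wed-PM→Quispe, Thu-AM→Dubois, Thu-PM→Dana, Fri-AM→Dana.
Loads: Rossi 2/2, Dana 2/2, Dubois 2/2, Quispe 2/3, Wu 0/3 — all within limits.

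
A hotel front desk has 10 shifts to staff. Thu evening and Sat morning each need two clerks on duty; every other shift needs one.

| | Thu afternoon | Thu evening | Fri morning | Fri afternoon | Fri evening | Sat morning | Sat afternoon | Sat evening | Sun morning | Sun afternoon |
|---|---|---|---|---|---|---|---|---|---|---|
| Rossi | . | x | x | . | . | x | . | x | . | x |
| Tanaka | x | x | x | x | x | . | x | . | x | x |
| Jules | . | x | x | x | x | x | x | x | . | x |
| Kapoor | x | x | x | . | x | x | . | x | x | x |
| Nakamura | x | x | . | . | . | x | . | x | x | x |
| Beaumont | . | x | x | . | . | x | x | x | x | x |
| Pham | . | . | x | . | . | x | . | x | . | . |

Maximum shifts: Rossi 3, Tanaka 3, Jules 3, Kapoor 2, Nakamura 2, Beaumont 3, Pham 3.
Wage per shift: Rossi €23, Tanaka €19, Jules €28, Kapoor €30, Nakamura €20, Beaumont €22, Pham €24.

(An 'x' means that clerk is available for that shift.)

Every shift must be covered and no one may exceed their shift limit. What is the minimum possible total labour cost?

€256

Picking the cheapest available clerk for each shift independently would cost €234, but that ignores the shift limits.
An optimal schedule: Thu afternoon→Tanaka, Thu evening→Beaumont+Rossi, Fri morning→Beaumont, Fri afternoon→Tanaka, Fri evening→Tanaka, Sat morning→Rossi+Pham, Sat afternoon→Beaumont, Sat evening→Nakamura, Sun morning→Nakamura, Sun afternoon→Rossi.
Total: 19 + 22 + 23 + 22 + 19 + 19 + 23 + 24 + 22 + 20 + 20 + 23 = €256.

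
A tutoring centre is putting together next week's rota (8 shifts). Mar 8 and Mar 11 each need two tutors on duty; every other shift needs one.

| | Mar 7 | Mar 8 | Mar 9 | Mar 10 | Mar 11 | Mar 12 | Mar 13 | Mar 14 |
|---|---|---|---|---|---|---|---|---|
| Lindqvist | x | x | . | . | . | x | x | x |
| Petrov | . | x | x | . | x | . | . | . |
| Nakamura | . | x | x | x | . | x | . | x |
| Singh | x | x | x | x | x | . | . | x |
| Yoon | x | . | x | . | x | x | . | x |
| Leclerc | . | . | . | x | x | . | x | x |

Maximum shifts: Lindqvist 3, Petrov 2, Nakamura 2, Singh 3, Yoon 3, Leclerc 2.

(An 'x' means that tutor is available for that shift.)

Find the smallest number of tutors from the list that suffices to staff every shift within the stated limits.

4

10 slots to fill and no one can take more than 3, so at least ⌈10/3⌉ = 4 tutors are needed.
Lindqvist, Petrov, Nakamura, and Singh alone can cover everything: Mar 7→Lindqvist, Mar 8→Nakamura+Singh, Mar 9→Petrov, Mar 10→Nakamura, Mar 11→Petrov+Singh, Mar 12→Lindqvist, Mar 13→Lindqvist, Mar 14→Singh.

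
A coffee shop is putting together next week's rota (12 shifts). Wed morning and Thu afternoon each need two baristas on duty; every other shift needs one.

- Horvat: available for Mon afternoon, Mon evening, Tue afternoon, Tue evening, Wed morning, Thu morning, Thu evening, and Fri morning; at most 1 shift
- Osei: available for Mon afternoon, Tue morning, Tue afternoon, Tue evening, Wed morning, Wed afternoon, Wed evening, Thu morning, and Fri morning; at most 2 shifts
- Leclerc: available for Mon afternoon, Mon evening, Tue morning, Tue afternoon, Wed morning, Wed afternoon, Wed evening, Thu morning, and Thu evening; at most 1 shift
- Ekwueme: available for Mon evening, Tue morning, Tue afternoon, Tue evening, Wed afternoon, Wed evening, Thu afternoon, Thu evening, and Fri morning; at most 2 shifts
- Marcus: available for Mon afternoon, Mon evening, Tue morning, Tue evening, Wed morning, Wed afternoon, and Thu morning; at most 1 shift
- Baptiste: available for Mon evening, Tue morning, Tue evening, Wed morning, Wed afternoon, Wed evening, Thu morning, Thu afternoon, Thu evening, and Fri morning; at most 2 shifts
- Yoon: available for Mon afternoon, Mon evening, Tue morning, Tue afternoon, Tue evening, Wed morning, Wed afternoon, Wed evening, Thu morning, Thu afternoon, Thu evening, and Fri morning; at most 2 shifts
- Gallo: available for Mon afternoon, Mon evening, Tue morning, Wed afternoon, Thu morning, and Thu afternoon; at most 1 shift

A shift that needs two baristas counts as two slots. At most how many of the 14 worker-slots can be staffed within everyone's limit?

12

Total capacity across all baristas is 1+2+1+2+1+2+2+1 = 12, and 14 slots are needed, so at most 12 can be filled.
An assignment achieving 12: Mon afternoon→Marcus, Mon evening→Yoon, Tue morning→Gallo, Tue afternoon→Horvat, Tue evening→Ekwueme, Wed morning→Baptiste+Yoon, Wed evening→Osei, Thu afternoon→Ekwueme+Baptiste, Thu evening→Leclerc, Fri morning→Osei.
Loads: Horvat 1/1, Osei 2/2, Leclerc 1/1, Ekwueme 2/2, Marcus 1/1, Baptiste 2/2, Yoon 2/2, Gallo 1/1.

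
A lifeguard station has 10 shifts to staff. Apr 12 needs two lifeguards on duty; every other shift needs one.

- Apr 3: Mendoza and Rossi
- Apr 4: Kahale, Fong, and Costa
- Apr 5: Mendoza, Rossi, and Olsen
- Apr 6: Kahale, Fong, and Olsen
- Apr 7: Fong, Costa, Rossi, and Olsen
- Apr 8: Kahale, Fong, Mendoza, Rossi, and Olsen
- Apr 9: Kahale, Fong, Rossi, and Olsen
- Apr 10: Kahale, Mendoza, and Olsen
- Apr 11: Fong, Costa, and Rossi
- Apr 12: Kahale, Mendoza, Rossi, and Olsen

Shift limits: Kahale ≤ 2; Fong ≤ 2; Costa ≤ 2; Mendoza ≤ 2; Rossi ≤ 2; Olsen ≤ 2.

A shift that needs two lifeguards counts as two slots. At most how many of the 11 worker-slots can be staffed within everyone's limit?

Total capacity across all lifeguards is 2+2+2+2+2+2 = 12, and 11 slots are needed, so at most 11 can be filled.
An assignment achieving 11: Apr 3→Mendoza, Apr 4→Kahale, Apr 5→Mendoza, Apr 6→Kahale, Apr 7→Costa, Apr 8→Rossi, Apr 9→Fong, Apr 10→Olsen, Apr 11→Fong, Apr 12→Rossi+Olsen.
Loads: Kahale 2/2, Fong 2/2, Costa 1/2, Mendoza 2/2, Rossi 2/2, Olsen 2/2.

11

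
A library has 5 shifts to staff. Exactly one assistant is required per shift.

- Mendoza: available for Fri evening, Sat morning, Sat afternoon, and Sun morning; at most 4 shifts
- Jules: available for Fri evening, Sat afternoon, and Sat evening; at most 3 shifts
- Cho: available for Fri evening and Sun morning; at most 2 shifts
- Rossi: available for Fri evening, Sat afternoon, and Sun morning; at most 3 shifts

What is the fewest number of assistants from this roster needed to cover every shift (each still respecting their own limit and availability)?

2

5 slots to fill and no one can take more than 4, so at least ⌈5/4⌉ = 2 assistants are needed.
Mendoza and Jules alone can cover everything: Fri evening→Mendoza, Sat morning→Mendoza, Sat afternoon→Mendoza, Sat evening→Jules, Sun morning→Mendoza.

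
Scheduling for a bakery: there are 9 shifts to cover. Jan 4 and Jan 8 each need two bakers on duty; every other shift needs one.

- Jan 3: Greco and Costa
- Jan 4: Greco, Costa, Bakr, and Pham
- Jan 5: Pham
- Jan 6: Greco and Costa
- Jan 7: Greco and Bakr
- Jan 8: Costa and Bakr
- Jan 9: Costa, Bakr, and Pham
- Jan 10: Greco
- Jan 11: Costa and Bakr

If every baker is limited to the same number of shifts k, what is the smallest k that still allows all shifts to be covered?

3

With 4 bakers and 11 worker-slots to fill, someone must work at least ⌈11/4⌉ = 3 shifts, so k ≥ 3.
k = 3 works: Jan 3→Greco, Jan 4→Bakr+Pham, Jan 5→Pham, Jan 6→Greco, Jan 7→Bakr, Jan 8→Costa+Bakr, Jan 9→Costa, Jan 10→Greco, Jan 11→Costa.
Loads: Greco 3, Costa 3, Bakr 3, Pham 2 — all ≤ 3.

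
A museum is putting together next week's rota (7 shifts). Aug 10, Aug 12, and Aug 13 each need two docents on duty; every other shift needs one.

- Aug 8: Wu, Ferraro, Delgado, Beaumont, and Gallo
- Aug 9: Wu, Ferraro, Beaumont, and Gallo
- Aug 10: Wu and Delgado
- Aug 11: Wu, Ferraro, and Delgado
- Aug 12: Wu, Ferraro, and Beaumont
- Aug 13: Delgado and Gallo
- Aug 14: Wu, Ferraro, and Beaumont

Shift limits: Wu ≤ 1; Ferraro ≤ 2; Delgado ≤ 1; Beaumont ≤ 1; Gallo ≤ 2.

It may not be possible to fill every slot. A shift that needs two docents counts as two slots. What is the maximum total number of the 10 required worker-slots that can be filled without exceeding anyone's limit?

Total capacity across all docents is 1+2+1+1+2 = 7, and 10 slots are needed, so at most 7 can be filled.
An assignment achieving 7: Aug 9→Gallo, Aug 10→Wu+Delgado, Aug 11→Ferraro, Aug 12→Ferraro+Beaumont, Aug 13→Gallo.
Loads: Wu 1/1, Ferraro 2/2, Delgado 1/1, Beaumont 1/1, Gallo 2/2.

7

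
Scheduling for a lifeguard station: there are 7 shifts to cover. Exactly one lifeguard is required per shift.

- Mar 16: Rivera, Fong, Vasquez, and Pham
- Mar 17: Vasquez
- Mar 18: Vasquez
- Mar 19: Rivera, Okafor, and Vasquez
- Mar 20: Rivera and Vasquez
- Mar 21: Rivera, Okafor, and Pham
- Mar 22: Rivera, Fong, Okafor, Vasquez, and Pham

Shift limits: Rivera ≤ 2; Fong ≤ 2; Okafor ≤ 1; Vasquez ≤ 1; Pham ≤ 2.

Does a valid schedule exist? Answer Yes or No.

Total capacity is 8 and 7 slots are needed, so capacity alone doesn't rule it out.
Shifts {Mar 17, Mar 18} need 2 worker-slots in total, but the lifeguards available for any of those shifts (Vasquez) can supply at most 1 among them. So no valid schedule exists.

No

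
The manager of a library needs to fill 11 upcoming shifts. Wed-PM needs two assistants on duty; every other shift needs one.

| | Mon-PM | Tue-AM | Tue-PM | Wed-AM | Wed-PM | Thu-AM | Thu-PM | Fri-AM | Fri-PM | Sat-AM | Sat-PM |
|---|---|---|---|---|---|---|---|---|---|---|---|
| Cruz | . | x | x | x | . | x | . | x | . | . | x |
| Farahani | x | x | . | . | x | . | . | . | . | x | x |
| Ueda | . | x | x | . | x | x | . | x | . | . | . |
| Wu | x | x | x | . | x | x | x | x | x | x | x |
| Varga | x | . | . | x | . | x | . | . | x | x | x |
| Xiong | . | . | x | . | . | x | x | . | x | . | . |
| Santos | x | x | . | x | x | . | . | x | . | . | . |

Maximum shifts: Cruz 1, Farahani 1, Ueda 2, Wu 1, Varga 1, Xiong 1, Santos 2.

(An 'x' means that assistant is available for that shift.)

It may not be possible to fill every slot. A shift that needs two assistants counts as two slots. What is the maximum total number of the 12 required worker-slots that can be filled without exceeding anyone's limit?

9

Total capacity across all assistants is 1+1+2+1+1+1+2 = 9, and 12 slots are needed, so at most 9 can be filled.
An assignment achieving 9: Mon-PM→Santos, Tue-PM→Ueda, Wed-AM→Cruz, Wed-PM→Ueda+Santos, Thu-AM→Xiong, Thu-PM→Wu, Fri-PM→Varga, Sat-AM→Farahani.
Loads: Cruz 1/1, Farahani 1/1, Ueda 2/2, Wu 1/1, Varga 1/1, Xiong 1/1, Santos 2/2.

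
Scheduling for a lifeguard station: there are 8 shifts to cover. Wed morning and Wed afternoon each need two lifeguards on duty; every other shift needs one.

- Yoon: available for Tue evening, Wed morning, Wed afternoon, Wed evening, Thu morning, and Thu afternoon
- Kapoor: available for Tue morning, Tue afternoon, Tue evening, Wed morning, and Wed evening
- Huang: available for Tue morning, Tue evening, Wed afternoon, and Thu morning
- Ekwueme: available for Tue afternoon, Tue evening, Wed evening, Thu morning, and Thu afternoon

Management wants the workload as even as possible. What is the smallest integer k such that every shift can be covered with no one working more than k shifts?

3

With 4 lifeguards and 10 worker-slots to fill, someone must work at least ⌈10/4⌉ = 3 shifts, so k ≥ 3.
k = 3 works: Tue morning→Kapoor, Tue afternoon→Kapoor, Tue evening→Huang, Wed morning→Yoon+Kapoor, Wed afternoon→Yoon+Huang, Wed evening→Ekwueme, Thu morning→Huang, Thu afternoon→Yoon.
Loads: Yoon 3, Kapoor 3, Huang 3, Ekwueme 1 — all ≤ 3.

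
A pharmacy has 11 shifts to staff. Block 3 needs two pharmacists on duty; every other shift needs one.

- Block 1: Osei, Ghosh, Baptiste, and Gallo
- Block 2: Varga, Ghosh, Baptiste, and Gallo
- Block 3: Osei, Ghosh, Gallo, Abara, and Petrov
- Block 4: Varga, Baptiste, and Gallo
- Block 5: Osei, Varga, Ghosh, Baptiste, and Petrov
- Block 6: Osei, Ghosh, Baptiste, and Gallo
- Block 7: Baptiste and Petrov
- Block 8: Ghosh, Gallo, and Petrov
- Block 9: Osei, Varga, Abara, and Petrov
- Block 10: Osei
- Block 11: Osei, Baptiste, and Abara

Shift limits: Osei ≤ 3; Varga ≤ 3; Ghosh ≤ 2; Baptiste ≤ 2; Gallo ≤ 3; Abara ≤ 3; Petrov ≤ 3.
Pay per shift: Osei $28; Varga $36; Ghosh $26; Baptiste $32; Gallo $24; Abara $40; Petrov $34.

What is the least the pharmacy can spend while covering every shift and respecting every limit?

$340

Block 10 can only be covered by Osei, so that assignment is forced.
Picking the cheapest available pharmacist for each shift independently would cost $312, but that ignores the shift limits.
An optimal schedule: Block 1→Gallo, Block 2→Ghosh, Block 3→Osei+Petrov, Block 4→Gallo, Block 5→Baptiste, Block 6→Ghosh, Block 7→Baptiste, Block 8→Gallo, Block 9→Petrov, Block 10→Osei, Block 11→Osei.
Total: 24 + 26 + 28 + 34 + 24 + 32 + 26 + 32 + 24 + 34 + 28 + 28 = $340.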